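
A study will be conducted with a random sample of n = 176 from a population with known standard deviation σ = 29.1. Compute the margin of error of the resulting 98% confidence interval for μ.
Margin of error = 5.10

Margin of error = z* · σ/√n
= 2.326 · 29.1/√176
= 2.326 · 29.1/13.2665
= 5.10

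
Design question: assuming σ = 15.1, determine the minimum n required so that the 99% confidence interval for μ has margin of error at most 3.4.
n ≥ 131

For margin E ≤ 3.4:
n ≥ (z* · σ / E)²
n ≥ (2.576 · 15.1 / 3.4)²
n ≥ 130.88

Minimum n = 131 (rounding up)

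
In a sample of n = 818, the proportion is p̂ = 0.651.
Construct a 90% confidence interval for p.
(0.624, 0.678)

Proportion CI:
SE = √(p̂(1-p̂)/n) = √(0.651 · 0.349 / 818) = 0.01667

z* = 1.645
Margin = z* · SE = 1.645 · 0.01667 = 0.0274

CI: 0.651 ± 0.0274 = (0.624, 0.678)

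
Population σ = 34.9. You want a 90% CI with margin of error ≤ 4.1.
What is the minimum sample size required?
n ≥ 197

For margin E ≤ 4.1:
n ≥ (z* · σ / E)²
n ≥ (1.645 · 34.9 / 4.1)²
n ≥ 196.07

Minimum n = 197 (rounding up)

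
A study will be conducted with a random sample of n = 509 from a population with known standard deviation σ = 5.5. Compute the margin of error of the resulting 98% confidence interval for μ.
Margin of error = 0.57

Margin of error = z* · σ/√n
= 2.326 · 5.5/√509
= 2.326 · 5.5/22.5610
= 0.57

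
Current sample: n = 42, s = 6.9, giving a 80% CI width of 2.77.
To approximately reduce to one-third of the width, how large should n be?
n ≈ 378

CI width ∝ 1/√n
To reduce width by factor 3, need √n to grow by 3 → need 3² = 9 times as many samples.

Current: n = 42, width = 2.77
New: n = 378, width ≈ 0.91

Width reduced by factor of 2.77/0.91 = 3.04.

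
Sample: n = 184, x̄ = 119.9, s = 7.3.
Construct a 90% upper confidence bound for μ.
μ ≤ 120.59

Upper bound (one-sided):
t* = 1.286 (one-sided for 90%)
Upper bound = x̄ + t* · s/√n = 119.9 + 1.286 · 7.3/√184 = 120.59

We are 90% confident that μ ≤ 120.59.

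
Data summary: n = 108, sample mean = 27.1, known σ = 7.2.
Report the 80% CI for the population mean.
(26.21, 27.99)

z-interval (σ known):
z* = 1.282 for 80% confidence

Margin of error = z* · σ/√n = 1.282 · 7.2/√108 = 0.89

CI: (27.1 - 0.89, 27.1 + 0.89) = (26.21, 27.99)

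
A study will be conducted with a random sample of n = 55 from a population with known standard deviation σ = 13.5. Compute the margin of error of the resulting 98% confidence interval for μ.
Margin of error = 4.23

Margin of error = z* · σ/√n
= 2.326 · 13.5/√55
= 2.326 · 13.5/7.4162
= 4.23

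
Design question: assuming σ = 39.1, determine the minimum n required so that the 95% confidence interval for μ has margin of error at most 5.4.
n ≥ 202

For margin E ≤ 5.4:
n ≥ (z* · σ / E)²
n ≥ (1.960 · 39.1 / 5.4)²
n ≥ 201.41

Minimum n = 202 (rounding up)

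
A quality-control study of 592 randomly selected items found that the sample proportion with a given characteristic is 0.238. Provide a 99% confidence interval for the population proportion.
(0.193, 0.283)

Proportion CI:
SE = √(p̂(1-p̂)/n) = √(0.238 · 0.762 / 592) = 0.01750

z* = 2.576
Margin = z* · SE = 2.576 · 0.01750 = 0.0451

CI: 0.238 ± 0.0451 = (0.193, 0.283)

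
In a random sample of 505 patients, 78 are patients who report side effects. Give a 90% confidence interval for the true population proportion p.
(0.128, 0.181)

Proportion CI:
p̂ = 78/505 = 0.15446
SE = √(p̂(1-p̂)/n) = √(0.15446 · 0.84554 / 505) = 0.01608

z* = 1.645
Margin = z* · SE = 1.645 · 0.01608 = 0.0265

CI: 0.15446 ± 0.0265 = (0.128, 0.181)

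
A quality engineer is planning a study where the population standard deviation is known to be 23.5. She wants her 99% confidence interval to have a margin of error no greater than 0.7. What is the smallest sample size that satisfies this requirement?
n ≥ 7479

For margin E ≤ 0.7:
n ≥ (z* · σ / E)²
n ≥ (2.576 · 23.5 / 0.7)²
n ≥ 7478.79

Minimum n = 7479 (rounding up)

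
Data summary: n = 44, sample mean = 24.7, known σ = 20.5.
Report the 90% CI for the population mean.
(19.62, 29.78)

z-interval (σ known):
z* = 1.645 for 90% confidence

Margin of error = z* · σ/√n = 1.645 · 20.5/√44 = 5.08

CI: (24.7 - 5.08, 24.7 + 5.08) = (19.62, 29.78)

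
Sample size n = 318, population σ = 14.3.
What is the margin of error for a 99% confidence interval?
Margin of error = 2.07

Margin of error = z* · σ/√n
= 2.576 · 14.3/√318
= 2.576 · 14.3/17.8326
= 2.07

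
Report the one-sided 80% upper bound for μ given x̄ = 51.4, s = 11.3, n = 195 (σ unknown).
μ ≤ 52.08

Upper bound (one-sided):
t* = 0.843 (one-sided for 80%)
Upper bound = x̄ + t* · s/√n = 51.4 + 0.843 · 11.3/√195 = 52.08

We are 80% confident that μ ≤ 52.08.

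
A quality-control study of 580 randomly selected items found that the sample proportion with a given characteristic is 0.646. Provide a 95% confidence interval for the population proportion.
(0.607, 0.685)

Proportion CI:
SE = √(p̂(1-p̂)/n) = √(0.646 · 0.354 / 580) = 0.01986

z* = 1.960
Margin = z* · SE = 1.960 · 0.01986 = 0.0389

CI: 0.646 ± 0.0389 = (0.607, 0.685)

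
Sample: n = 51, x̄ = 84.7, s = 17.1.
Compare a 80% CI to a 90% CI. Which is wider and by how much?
90% CI is wider by 1.81

df = 50
80% CI: t* = 1.299, (81.59, 87.81), width = 2 · t* · s/√n = 6.22
90% CI: t* = 1.676, (80.69, 88.71), width = 2 · t* · s/√n = 8.03

The 90% CI is wider by 8.03 - 6.22 = 1.81.
Higher confidence requires a wider interval.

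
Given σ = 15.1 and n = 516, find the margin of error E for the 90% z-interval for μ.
Margin of error = 1.09

Margin of error = z* · σ/√n
= 1.645 · 15.1/√516
= 1.645 · 15.1/22.7156
= 1.09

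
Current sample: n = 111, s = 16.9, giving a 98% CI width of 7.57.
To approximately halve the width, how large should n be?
n ≈ 444

CI width ∝ 1/√n
To reduce width by factor 2, need √n to grow by 2 → need 2² = 4 times as many samples.

Current: n = 111, width = 7.57
New: n = 444, width ≈ 3.75

Width reduced by factor of 7.57/3.75 = 2.02.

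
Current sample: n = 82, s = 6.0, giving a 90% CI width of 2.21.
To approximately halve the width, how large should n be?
n ≈ 328

CI width ∝ 1/√n
To reduce width by factor 2, need √n to grow by 2 → need 2² = 4 times as many samples.

Current: n = 82, width = 2.21
New: n = 328, width ≈ 1.09

Width reduced by factor of 2.21/1.09 = 2.03.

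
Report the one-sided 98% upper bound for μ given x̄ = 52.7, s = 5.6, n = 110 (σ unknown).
μ ≤ 53.81

Upper bound (one-sided):
t* = 2.079 (one-sided for 98%)
Upper bound = x̄ + t* · s/√n = 52.7 + 2.079 · 5.6/√110 = 53.81

We are 98% confident that μ ≤ 53.81.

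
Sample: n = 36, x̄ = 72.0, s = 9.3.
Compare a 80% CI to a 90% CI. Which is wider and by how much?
90% CI is wider by 1.19

df = 35
80% CI: t* = 1.306, (69.98, 74.02), width = 2 · t* · s/√n = 4.05
90% CI: t* = 1.690, (69.38, 74.62), width = 2 · t* · s/√n = 5.24

The 90% CI is wider by 5.24 - 4.05 = 1.19.
Higher confidence requires a wider interval.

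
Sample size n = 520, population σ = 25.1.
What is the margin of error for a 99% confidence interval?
Margin of error = 2.84

Margin of error = z* · σ/√n
= 2.576 · 25.1/√520
= 2.576 · 25.1/22.8035
= 2.84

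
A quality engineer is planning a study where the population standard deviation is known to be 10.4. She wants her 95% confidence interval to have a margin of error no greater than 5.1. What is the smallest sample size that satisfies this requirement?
n ≥ 16

For margin E ≤ 5.1:
n ≥ (z* · σ / E)²
n ≥ (1.960 · 10.4 / 5.1)²
n ≥ 15.97

Minimum n = 16 (rounding up)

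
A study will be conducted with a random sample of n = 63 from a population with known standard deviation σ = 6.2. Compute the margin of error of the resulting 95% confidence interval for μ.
Margin of error = 1.53

Margin of error = z* · σ/√n
= 1.960 · 6.2/√63
= 1.960 · 6.2/7.9373
= 1.53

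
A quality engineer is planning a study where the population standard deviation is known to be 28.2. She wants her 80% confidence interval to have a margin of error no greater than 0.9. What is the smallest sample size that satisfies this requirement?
n ≥ 1614

For margin E ≤ 0.9:
n ≥ (z* · σ / E)²
n ≥ (1.282 · 28.2 / 0.9)²
n ≥ 1613.58

Minimum n = 1614 (rounding up)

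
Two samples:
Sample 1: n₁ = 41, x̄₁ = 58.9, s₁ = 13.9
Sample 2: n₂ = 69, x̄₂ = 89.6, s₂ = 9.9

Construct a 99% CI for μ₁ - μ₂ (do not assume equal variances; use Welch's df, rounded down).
(-37.28, -24.12)

Difference: x̄₁ - x̄₂ = -30.70
SE = √(s₁²/n₁ + s₂²/n₂) = √(13.9²/41 + 9.9²/69) = 2.4765
df = 64.31 → 64 (Welch–Satterthwaite, rounded down)
t* = 2.655

CI: -30.70 ± 2.655 · 2.4765 = -30.70 ± 6.58 = (-37.28, -24.12)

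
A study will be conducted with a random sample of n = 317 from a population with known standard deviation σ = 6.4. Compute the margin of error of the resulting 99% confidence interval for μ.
Margin of error = 0.93

Margin of error = z* · σ/√n
= 2.576 · 6.4/√317
= 2.576 · 6.4/17.8045
= 0.93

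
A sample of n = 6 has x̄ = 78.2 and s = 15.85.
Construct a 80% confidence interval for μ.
(68.65, 87.75)

t-interval (σ unknown):
df = n - 1 = 5
t* = 1.476 for 80% confidence

Margin of error = t* · s/√n = 1.476 · 15.85/√6 = 9.55

CI: (68.65, 87.75)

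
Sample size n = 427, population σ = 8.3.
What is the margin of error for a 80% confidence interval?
Margin of error = 0.51

Margin of error = z* · σ/√n
= 1.282 · 8.3/√427
= 1.282 · 8.3/20.6640
= 0.51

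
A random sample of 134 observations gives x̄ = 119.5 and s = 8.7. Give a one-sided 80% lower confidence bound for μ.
μ ≥ 118.87

Lower bound (one-sided):
t* = 0.844 (one-sided for 80%)
Lower bound = x̄ - t* · s/√n = 119.5 - 0.844 · 8.7/√134 = 118.87

We are 80% confident that μ ≥ 118.87.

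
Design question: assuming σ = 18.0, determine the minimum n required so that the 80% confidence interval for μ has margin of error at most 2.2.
n ≥ 111

For margin E ≤ 2.2:
n ≥ (z* · σ / E)²
n ≥ (1.282 · 18.0 / 2.2)²
n ≥ 110.02

Minimum n = 111 (rounding up)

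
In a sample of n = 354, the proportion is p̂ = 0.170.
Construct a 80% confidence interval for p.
(0.144, 0.196)

Proportion CI:
SE = √(p̂(1-p̂)/n) = √(0.170 · 0.830 / 354) = 0.01996

z* = 1.282
Margin = z* · SE = 1.282 · 0.01996 = 0.0256

CI: 0.170 ± 0.0256 = (0.144, 0.196)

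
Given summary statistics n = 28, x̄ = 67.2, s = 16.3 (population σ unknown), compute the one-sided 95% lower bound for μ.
μ ≥ 61.95

Lower bound (one-sided):
t* = 1.703 (one-sided for 95%)
Lower bound = x̄ - t* · s/√n = 67.2 - 1.703 · 16.3/√28 = 61.95

We are 95% confident that μ ≥ 61.95.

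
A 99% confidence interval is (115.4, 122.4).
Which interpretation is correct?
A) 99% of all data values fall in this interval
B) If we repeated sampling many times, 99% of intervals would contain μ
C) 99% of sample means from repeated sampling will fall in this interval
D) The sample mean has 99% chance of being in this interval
B

A) Wrong — a CI is about the parameter μ, not individual data values.
B) Correct — this is the frequentist long-run coverage interpretation.
C) Wrong — coverage applies to intervals containing μ, not to future x̄ values.
D) Wrong — x̄ is observed and sits in the interval by construction.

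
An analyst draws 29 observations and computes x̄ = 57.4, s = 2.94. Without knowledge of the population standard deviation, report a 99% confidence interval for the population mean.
(55.89, 58.91)

t-interval (σ unknown):
df = n - 1 = 28
t* = 2.763 for 99% confidence

Margin of error = t* · s/√n = 2.763 · 2.94/√29 = 1.51

CI: (55.89, 58.91)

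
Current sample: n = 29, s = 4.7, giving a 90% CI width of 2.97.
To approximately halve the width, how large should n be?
n ≈ 116

CI width ∝ 1/√n
To reduce width by factor 2, need √n to grow by 2 → need 2² = 4 times as many samples.

Current: n = 29, width = 2.97
New: n = 116, width ≈ 1.45

Width reduced by factor of 2.97/1.45 = 2.05.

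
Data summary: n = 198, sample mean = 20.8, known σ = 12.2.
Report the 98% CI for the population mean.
(18.78, 22.82)

z-interval (σ known):
z* = 2.326 for 98% confidence

Margin of error = z* · σ/√n = 2.326 · 12.2/√198 = 2.02

CI: (20.8 - 2.02, 20.8 + 2.02) = (18.78, 22.82)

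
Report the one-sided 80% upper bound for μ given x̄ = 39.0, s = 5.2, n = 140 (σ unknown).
μ ≤ 39.37

Upper bound (one-sided):
t* = 0.844 (one-sided for 80%)
Upper bound = x̄ + t* · s/√n = 39.0 + 0.844 · 5.2/√140 = 39.37

We are 80% confident that μ ≤ 39.37.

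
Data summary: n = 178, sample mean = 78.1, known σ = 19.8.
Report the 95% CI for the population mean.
(75.19, 81.01)

z-interval (σ known):
z* = 1.960 for 95% confidence

Margin of error = z* · σ/√n = 1.960 · 19.8/√178 = 2.91

CI: (78.1 - 2.91, 78.1 + 2.91) = (75.19, 81.01)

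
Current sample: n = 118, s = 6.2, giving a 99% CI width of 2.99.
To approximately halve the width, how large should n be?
n ≈ 472

CI width ∝ 1/√n
To reduce width by factor 2, need √n to grow by 2 → need 2² = 4 times as many samples.

Current: n = 118, width = 2.99
New: n = 472, width ≈ 1.48

Width reduced by factor of 2.99/1.48 = 2.02.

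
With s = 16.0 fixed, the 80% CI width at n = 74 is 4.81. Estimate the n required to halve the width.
n ≈ 296

CI width ∝ 1/√n
To reduce width by factor 2, need √n to grow by 2 → need 2² = 4 times as many samples.

Current: n = 74, width = 4.81
New: n = 296, width ≈ 2.39

Width reduced by factor of 4.81/2.39 = 2.01.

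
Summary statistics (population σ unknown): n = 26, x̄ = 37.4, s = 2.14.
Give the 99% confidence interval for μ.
(36.23, 38.57)

t-interval (σ unknown):
df = n - 1 = 25
t* = 2.787 for 99% confidence

Margin of error = t* · s/√n = 2.787 · 2.14/√26 = 1.17

CI: (36.23, 38.57)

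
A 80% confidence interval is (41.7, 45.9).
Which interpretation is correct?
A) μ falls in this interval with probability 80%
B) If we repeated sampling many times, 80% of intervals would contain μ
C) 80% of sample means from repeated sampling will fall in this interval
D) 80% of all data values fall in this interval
B

A) Wrong — μ is fixed; the randomness lives in the interval, not in μ.
B) Correct — this is the frequentist long-run coverage interpretation.
C) Wrong — coverage applies to intervals containing μ, not to future x̄ values.
D) Wrong — a CI is about the parameter μ, not individual data values.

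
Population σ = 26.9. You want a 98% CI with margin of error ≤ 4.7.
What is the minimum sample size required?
n ≥ 178

For margin E ≤ 4.7:
n ≥ (z* · σ / E)²
n ≥ (2.326 · 26.9 / 4.7)²
n ≥ 177.23

Minimum n = 178 (rounding up)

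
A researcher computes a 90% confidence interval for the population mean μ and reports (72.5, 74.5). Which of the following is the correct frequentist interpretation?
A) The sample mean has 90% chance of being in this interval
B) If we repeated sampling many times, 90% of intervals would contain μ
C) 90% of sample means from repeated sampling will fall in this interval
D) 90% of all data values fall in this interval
B

A) Wrong — x̄ is observed and sits in the interval by construction.
B) Correct — this is the frequentist long-run coverage interpretation.
C) Wrong — coverage applies to intervals containing μ, not to future x̄ values.
D) Wrong — a CI is about the parameter μ, not individual data values.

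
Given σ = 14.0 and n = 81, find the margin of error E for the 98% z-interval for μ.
Margin of error = 3.62

Margin of error = z* · σ/√n
= 2.326 · 14.0/√81
= 2.326 · 14.0/9.0000
= 3.62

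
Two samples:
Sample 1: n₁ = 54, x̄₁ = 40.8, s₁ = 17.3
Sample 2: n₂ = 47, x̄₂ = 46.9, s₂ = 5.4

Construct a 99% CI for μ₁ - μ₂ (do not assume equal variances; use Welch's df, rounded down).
(-12.69, 0.49)

Difference: x̄₁ - x̄₂ = -6.10
SE = √(s₁²/n₁ + s₂²/n₂) = √(17.3²/54 + 5.4²/47) = 2.4825
df = 64.60 → 64 (Welch–Satterthwaite, rounded down)
t* = 2.655

CI: -6.10 ± 2.655 · 2.4825 = -6.10 ± 6.59 = (-12.69, 0.49)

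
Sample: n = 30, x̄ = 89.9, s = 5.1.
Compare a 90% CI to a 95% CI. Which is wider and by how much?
95% CI is wider by 0.65

df = 29
90% CI: t* = 1.699, (88.32, 91.48), width = 2 · t* · s/√n = 3.16
95% CI: t* = 2.045, (88.00, 91.80), width = 2 · t* · s/√n = 3.81

The 95% CI is wider by 3.81 - 3.16 = 0.65.
Higher confidence requires a wider interval.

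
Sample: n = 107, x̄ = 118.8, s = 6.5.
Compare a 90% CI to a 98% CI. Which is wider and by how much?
98% CI is wider by 0.89

df = 106
90% CI: t* = 1.659, (117.76, 119.84), width = 2 · t* · s/√n = 2.08
98% CI: t* = 2.362, (117.32, 120.28), width = 2 · t* · s/√n = 2.97

The 98% CI is wider by 2.97 - 2.08 = 0.89.
Higher confidence requires a wider interval.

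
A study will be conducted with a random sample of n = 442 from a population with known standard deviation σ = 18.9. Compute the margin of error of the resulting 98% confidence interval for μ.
Margin of error = 2.09

Margin of error = z* · σ/√n
= 2.326 · 18.9/√442
= 2.326 · 18.9/21.0238
= 2.09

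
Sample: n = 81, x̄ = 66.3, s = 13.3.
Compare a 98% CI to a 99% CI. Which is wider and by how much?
99% CI is wider by 0.78

df = 80
98% CI: t* = 2.374, (62.79, 69.81), width = 2 · t* · s/√n = 7.02
99% CI: t* = 2.639, (62.40, 70.20), width = 2 · t* · s/√n = 7.80

The 99% CI is wider by 7.80 - 7.02 = 0.78.
Higher confidence requires a wider interval.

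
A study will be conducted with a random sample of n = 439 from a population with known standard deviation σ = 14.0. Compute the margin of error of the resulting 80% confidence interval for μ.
Margin of error = 0.86

Margin of error = z* · σ/√n
= 1.282 · 14.0/√439
= 1.282 · 14.0/20.9523
= 0.86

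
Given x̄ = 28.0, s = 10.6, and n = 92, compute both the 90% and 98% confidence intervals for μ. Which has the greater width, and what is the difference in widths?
98% CI is wider by 1.56

df = 91
90% CI: t* = 1.662, (26.16, 29.84), width = 2 · t* · s/√n = 3.67
98% CI: t* = 2.368, (25.38, 30.62), width = 2 · t* · s/√n = 5.23

The 98% CI is wider by 5.23 - 3.67 = 1.56.
Higher confidence requires a wider interval.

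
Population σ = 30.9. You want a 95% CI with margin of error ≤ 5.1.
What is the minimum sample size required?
n ≥ 142

For margin E ≤ 5.1:
n ≥ (z* · σ / E)²
n ≥ (1.960 · 30.9 / 5.1)²
n ≥ 141.02

Minimum n = 142 (rounding up)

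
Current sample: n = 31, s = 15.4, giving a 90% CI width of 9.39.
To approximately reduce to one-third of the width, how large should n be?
n ≈ 279

CI width ∝ 1/√n
To reduce width by factor 3, need √n to grow by 3 → need 3² = 9 times as many samples.

Current: n = 31, width = 9.39
New: n = 279, width ≈ 3.04

Width reduced by factor of 9.39/3.04 = 3.09.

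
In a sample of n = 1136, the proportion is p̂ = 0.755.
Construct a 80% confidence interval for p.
(0.739, 0.771)

Proportion CI:
SE = √(p̂(1-p̂)/n) = √(0.755 · 0.245 / 1136) = 0.01276

z* = 1.282
Margin = z* · SE = 1.282 · 0.01276 = 0.0164

CI: 0.755 ± 0.0164 = (0.739, 0.771)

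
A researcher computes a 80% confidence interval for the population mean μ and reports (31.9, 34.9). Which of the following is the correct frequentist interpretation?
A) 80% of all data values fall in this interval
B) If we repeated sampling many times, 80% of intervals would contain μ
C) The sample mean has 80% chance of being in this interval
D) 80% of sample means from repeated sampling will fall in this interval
B

A) Wrong — a CI is about the parameter μ, not individual data values.
B) Correct — this is the frequentist long-run coverage interpretation.
C) Wrong — x̄ is observed and sits in the interval by construction.
D) Wrong — coverage applies to intervals containing μ, not to future x̄ values.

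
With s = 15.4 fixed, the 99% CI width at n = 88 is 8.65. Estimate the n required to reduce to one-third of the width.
n ≈ 792

CI width ∝ 1/√n
To reduce width by factor 3, need √n to grow by 3 → need 3² = 9 times as many samples.

Current: n = 88, width = 8.65
New: n = 792, width ≈ 2.83

Width reduced by factor of 8.65/2.83 = 3.06.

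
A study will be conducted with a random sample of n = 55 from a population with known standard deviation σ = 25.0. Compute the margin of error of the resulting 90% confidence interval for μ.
Margin of error = 5.55

Margin of error = z* · σ/√n
= 1.645 · 25.0/√55
= 1.645 · 25.0/7.4162
= 5.55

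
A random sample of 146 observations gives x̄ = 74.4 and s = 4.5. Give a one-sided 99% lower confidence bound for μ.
μ ≥ 73.52

Lower bound (one-sided):
t* = 2.352 (one-sided for 99%)
Lower bound = x̄ - t* · s/√n = 74.4 - 2.352 · 4.5/√146 = 73.52

We are 99% confident that μ ≥ 73.52.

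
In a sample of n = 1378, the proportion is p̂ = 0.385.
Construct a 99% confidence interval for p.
(0.351, 0.419)

Proportion CI:
SE = √(p̂(1-p̂)/n) = √(0.385 · 0.615 / 1378) = 0.01311

z* = 2.576
Margin = z* · SE = 2.576 · 0.01311 = 0.0338

CI: 0.385 ± 0.0338 = (0.351, 0.419)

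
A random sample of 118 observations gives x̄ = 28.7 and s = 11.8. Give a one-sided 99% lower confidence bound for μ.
μ ≥ 26.14

Lower bound (one-sided):
t* = 2.359 (one-sided for 99%)
Lower bound = x̄ - t* · s/√n = 28.7 - 2.359 · 11.8/√118 = 26.14

We are 99% confident that μ ≥ 26.14.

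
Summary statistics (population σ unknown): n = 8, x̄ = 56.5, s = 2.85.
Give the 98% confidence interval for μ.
(53.48, 59.52)

t-interval (σ unknown):
df = n - 1 = 7
t* = 2.998 for 98% confidence

Margin of error = t* · s/√n = 2.998 · 2.85/√8 = 3.02

CI: (53.48, 59.52)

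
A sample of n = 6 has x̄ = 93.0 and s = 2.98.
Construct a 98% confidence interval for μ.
(88.91, 97.09)

t-interval (σ unknown):
df = n - 1 = 5
t* = 3.365 for 98% confidence

Margin of error = t* · s/√n = 3.365 · 2.98/√6 = 4.09

CI: (88.91, 97.09)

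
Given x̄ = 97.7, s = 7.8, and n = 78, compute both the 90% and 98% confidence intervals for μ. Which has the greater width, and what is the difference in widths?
98% CI is wider by 1.26

df = 77
90% CI: t* = 1.665, (96.23, 99.17), width = 2 · t* · s/√n = 2.94
98% CI: t* = 2.376, (95.60, 99.80), width = 2 · t* · s/√n = 4.20

The 98% CI is wider by 4.20 - 2.94 = 1.26.
Higher confidence requires a wider interval.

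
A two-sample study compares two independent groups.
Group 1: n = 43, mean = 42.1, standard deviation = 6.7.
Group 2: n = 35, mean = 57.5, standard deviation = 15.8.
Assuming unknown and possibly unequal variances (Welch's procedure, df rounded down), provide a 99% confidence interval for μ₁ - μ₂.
(-23.11, -7.69)

Difference: x̄₁ - x̄₂ = -15.40
SE = √(s₁²/n₁ + s₂²/n₂) = √(6.7²/43 + 15.8²/35) = 2.8595
df = 43.92 → 43 (Welch–Satterthwaite, rounded down)
t* = 2.695

CI: -15.40 ± 2.695 · 2.8595 = -15.40 ± 7.71 = (-23.11, -7.69)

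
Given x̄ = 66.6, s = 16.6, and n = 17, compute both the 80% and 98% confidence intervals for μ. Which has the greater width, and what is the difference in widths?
98% CI is wider by 10.03

df = 16
80% CI: t* = 1.337, (61.22, 71.98), width = 2 · t* · s/√n = 10.77
98% CI: t* = 2.583, (56.20, 77.00), width = 2 · t* · s/√n = 20.80

The 98% CI is wider by 20.80 - 10.77 = 10.03.
Higher confidence requires a wider interval.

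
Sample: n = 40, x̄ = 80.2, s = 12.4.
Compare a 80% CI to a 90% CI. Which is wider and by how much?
90% CI is wider by 1.50

df = 39
80% CI: t* = 1.304, (77.64, 82.76), width = 2 · t* · s/√n = 5.11
90% CI: t* = 1.685, (76.90, 83.50), width = 2 · t* · s/√n = 6.61

The 90% CI is wider by 6.61 - 5.11 = 1.50.
Higher confidence requires a wider interval.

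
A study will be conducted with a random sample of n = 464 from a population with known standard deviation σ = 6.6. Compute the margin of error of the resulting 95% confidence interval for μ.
Margin of error = 0.60

Margin of error = z* · σ/√n
= 1.960 · 6.6/√464
= 1.960 · 6.6/21.5407
= 0.60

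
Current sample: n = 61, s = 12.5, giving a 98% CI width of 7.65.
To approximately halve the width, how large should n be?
n ≈ 244

CI width ∝ 1/√n
To reduce width by factor 2, need √n to grow by 2 → need 2² = 4 times as many samples.

Current: n = 61, width = 7.65
New: n = 244, width ≈ 3.75

Width reduced by factor of 7.65/3.75 = 2.04.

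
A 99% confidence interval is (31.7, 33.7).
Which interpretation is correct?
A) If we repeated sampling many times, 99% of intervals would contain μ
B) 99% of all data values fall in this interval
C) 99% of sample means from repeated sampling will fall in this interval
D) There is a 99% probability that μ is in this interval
A

A) Correct — this is the frequentist long-run coverage interpretation.
B) Wrong — a CI is about the parameter μ, not individual data values.
C) Wrong — coverage applies to intervals containing μ, not to future x̄ values.
D) Wrong — μ is fixed; the randomness lives in the interval, not in μ.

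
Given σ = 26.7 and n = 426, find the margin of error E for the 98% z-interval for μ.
Margin of error = 3.01

Margin of error = z* · σ/√n
= 2.326 · 26.7/√426
= 2.326 · 26.7/20.6398
= 3.01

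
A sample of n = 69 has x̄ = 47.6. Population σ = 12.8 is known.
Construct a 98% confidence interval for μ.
(44.02, 51.18)

z-interval (σ known):
z* = 2.326 for 98% confidence

Margin of error = z* · σ/√n = 2.326 · 12.8/√69 = 3.58

CI: (47.6 - 3.58, 47.6 + 3.58) = (44.02, 51.18)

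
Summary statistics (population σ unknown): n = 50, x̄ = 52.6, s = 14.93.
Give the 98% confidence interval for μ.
(47.52, 57.68)

t-interval (σ unknown):
df = n - 1 = 49
t* = 2.405 for 98% confidence

Margin of error = t* · s/√n = 2.405 · 14.93/√50 = 5.08

CI: (47.52, 57.68)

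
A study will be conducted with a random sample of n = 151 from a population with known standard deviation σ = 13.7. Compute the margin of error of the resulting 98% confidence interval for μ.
Margin of error = 2.59

Margin of error = z* · σ/√n
= 2.326 · 13.7/√151
= 2.326 · 13.7/12.2882
= 2.59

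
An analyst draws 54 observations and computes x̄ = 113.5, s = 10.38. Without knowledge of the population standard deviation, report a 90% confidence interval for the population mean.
(111.14, 115.86)

t-interval (σ unknown):
df = n - 1 = 53
t* = 1.674 for 90% confidence

Margin of error = t* · s/√n = 1.674 · 10.38/√54 = 2.36

CI: (111.14, 115.86)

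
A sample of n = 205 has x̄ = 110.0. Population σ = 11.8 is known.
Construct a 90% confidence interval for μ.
(108.64, 111.36)

z-interval (σ known):
z* = 1.645 for 90% confidence

Margin of error = z* · σ/√n = 1.645 · 11.8/√205 = 1.36

CI: (110.0 - 1.36, 110.0 + 1.36) = (108.64, 111.36)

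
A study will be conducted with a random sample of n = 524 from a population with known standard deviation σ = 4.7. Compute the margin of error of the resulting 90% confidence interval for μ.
Margin of error = 0.34

Margin of error = z* · σ/√n
= 1.645 · 4.7/√524
= 1.645 · 4.7/22.8910
= 0.34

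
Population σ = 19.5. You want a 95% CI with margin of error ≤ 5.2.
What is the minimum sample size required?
n ≥ 55

For margin E ≤ 5.2:
n ≥ (z* · σ / E)²
n ≥ (1.960 · 19.5 / 5.2)²
n ≥ 54.02

Minimum n = 55 (rounding up)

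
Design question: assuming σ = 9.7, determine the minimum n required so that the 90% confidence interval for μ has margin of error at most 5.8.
n ≥ 8

For margin E ≤ 5.8:
n ≥ (z* · σ / E)²
n ≥ (1.645 · 9.7 / 5.8)²
n ≥ 7.57

Minimum n = 8 (rounding up)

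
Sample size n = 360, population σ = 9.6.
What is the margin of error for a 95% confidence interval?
Margin of error = 0.99

Margin of error = z* · σ/√n
= 1.960 · 9.6/√360
= 1.960 · 9.6/18.9737
= 0.99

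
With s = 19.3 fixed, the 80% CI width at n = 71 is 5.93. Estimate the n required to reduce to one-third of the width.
n ≈ 639

CI width ∝ 1/√n
To reduce width by factor 3, need √n to grow by 3 → need 3² = 9 times as many samples.

Current: n = 71, width = 5.93
New: n = 639, width ≈ 1.96

Width reduced by factor of 5.93/1.96 = 3.03.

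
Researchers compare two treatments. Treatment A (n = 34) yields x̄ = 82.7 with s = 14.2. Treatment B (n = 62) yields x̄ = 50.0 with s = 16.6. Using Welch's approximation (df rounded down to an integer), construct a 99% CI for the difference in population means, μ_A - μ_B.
(24.19, 41.21)

Difference: x̄₁ - x̄₂ = 32.70
SE = √(s₁²/n₁ + s₂²/n₂) = √(14.2²/34 + 16.6²/62) = 3.2210
df = 77.46 → 77 (Welch–Satterthwaite, rounded down)
t* = 2.641

CI: 32.70 ± 2.641 · 3.2210 = 32.70 ± 8.51 = (24.19, 41.21)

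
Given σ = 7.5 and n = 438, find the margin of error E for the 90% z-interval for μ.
Margin of error = 0.59

Margin of error = z* · σ/√n
= 1.645 · 7.5/√438
= 1.645 · 7.5/20.9284
= 0.59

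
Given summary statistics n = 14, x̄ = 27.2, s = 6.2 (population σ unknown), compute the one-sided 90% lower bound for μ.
μ ≥ 24.96

Lower bound (one-sided):
t* = 1.350 (one-sided for 90%)
Lower bound = x̄ - t* · s/√n = 27.2 - 1.350 · 6.2/√14 = 24.96

We are 90% confident that μ ≥ 24.96.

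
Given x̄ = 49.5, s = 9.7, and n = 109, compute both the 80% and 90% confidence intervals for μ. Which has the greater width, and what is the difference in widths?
90% CI is wider by 0.68

df = 108
80% CI: t* = 1.289, (48.30, 50.70), width = 2 · t* · s/√n = 2.40
90% CI: t* = 1.659, (47.96, 51.04), width = 2 · t* · s/√n = 3.08

The 90% CI is wider by 3.08 - 2.40 = 0.68.
Higher confidence requires a wider interval.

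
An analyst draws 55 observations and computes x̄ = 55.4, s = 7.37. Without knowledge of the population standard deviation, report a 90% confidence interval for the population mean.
(53.74, 57.06)

t-interval (σ unknown):
df = n - 1 = 54
t* = 1.674 for 90% confidence

Margin of error = t* · s/√n = 1.674 · 7.37/√55 = 1.66

CI: (53.74, 57.06)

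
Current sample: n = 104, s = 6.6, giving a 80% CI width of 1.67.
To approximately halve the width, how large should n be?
n ≈ 416

CI width ∝ 1/√n
To reduce width by factor 2, need √n to grow by 2 → need 2² = 4 times as many samples.

Current: n = 104, width = 1.67
New: n = 416, width ≈ 0.83

Width reduced by factor of 1.67/0.83 = 2.01.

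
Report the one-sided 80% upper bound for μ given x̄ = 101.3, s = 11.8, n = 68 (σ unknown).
μ ≤ 102.51

Upper bound (one-sided):
t* = 0.847 (one-sided for 80%)
Upper bound = x̄ + t* · s/√n = 101.3 + 0.847 · 11.8/√68 = 102.51

We are 80% confident that μ ≤ 102.51.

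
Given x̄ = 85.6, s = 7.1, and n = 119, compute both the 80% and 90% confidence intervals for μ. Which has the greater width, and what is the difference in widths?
90% CI is wider by 0.48

df = 118
80% CI: t* = 1.289, (84.76, 86.44), width = 2 · t* · s/√n = 1.68
90% CI: t* = 1.658, (84.52, 86.68), width = 2 · t* · s/√n = 2.16

The 90% CI is wider by 2.16 - 1.68 = 0.48.
Higher confidence requires a wider interval.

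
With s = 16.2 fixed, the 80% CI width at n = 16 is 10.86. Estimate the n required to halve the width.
n ≈ 64

CI width ∝ 1/√n
To reduce width by factor 2, need √n to grow by 2 → need 2² = 4 times as many samples.

Current: n = 16, width = 10.86
New: n = 64, width ≈ 5.24

Width reduced by factor of 10.86/5.24 = 2.07.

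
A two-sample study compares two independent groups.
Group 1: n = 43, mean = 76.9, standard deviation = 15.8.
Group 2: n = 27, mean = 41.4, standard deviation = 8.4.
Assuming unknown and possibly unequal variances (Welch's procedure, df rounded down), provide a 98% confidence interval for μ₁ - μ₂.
(28.58, 42.42)

Difference: x̄₁ - x̄₂ = 35.50
SE = √(s₁²/n₁ + s₂²/n₂) = √(15.8²/43 + 8.4²/27) = 2.9015
df = 66.54 → 66 (Welch–Satterthwaite, rounded down)
t* = 2.384

CI: 35.50 ± 2.384 · 2.9015 = 35.50 ± 6.92 = (28.58, 42.42)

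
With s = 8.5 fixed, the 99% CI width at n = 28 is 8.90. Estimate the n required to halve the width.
n ≈ 112

CI width ∝ 1/√n
To reduce width by factor 2, need √n to grow by 2 → need 2² = 4 times as many samples.

Current: n = 28, width = 8.90
New: n = 112, width ≈ 4.21

Width reduced by factor of 8.90/4.21 = 2.11.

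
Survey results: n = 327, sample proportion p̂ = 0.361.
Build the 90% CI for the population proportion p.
(0.317, 0.405)

Proportion CI:
SE = √(p̂(1-p̂)/n) = √(0.361 · 0.639 / 327) = 0.02656

z* = 1.645
Margin = z* · SE = 1.645 · 0.02656 = 0.0437

CI: 0.361 ± 0.0437 = (0.317, 0.405)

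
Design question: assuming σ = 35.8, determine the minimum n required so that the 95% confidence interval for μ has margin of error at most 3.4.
n ≥ 426

For margin E ≤ 3.4:
n ≥ (z* · σ / E)²
n ≥ (1.960 · 35.8 / 3.4)²
n ≥ 425.91

Minimum n = 426 (rounding up)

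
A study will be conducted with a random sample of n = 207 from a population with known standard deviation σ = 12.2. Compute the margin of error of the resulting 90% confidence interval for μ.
Margin of error = 1.39

Margin of error = z* · σ/√n
= 1.645 · 12.2/√207
= 1.645 · 12.2/14.3875
= 1.39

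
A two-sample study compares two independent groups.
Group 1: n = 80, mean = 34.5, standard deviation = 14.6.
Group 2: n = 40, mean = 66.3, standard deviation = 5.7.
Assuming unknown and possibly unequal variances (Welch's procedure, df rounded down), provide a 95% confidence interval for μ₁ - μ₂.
(-35.49, -28.11)

Difference: x̄₁ - x̄₂ = -31.80
SE = √(s₁²/n₁ + s₂²/n₂) = √(14.6²/80 + 5.7²/40) = 1.8646
df = 113.20 → 113 (Welch–Satterthwaite, rounded down)
t* = 1.981

CI: -31.80 ± 1.981 · 1.8646 = -31.80 ± 3.69 = (-35.49, -28.11)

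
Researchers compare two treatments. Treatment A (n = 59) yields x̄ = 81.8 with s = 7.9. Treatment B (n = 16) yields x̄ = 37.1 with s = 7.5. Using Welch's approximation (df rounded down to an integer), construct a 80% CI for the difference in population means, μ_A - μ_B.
(41.88, 47.52)

Difference: x̄₁ - x̄₂ = 44.70
SE = √(s₁²/n₁ + s₂²/n₂) = √(7.9²/59 + 7.5²/16) = 2.1386
df = 24.80 → 24 (Welch–Satterthwaite, rounded down)
t* = 1.318

CI: 44.70 ± 1.318 · 2.1386 = 44.70 ± 2.82 = (41.88, 47.52)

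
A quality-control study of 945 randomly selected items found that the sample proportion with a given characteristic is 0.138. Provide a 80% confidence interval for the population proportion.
(0.124, 0.152)

Proportion CI:
SE = √(p̂(1-p̂)/n) = √(0.138 · 0.862 / 945) = 0.01122

z* = 1.282
Margin = z* · SE = 1.282 · 0.01122 = 0.0144

CI: 0.138 ± 0.0144 = (0.124, 0.152)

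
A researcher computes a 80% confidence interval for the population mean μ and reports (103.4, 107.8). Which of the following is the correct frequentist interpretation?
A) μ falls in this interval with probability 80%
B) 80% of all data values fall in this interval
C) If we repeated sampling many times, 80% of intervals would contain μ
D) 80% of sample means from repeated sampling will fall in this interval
C

A) Wrong — μ is fixed; the randomness lives in the interval, not in μ.
B) Wrong — a CI is about the parameter μ, not individual data values.
C) Correct — this is the frequentist long-run coverage interpretation.
D) Wrong — coverage applies to intervals containing μ, not to future x̄ values.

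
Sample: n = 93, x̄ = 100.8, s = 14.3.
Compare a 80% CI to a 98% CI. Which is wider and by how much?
98% CI is wider by 3.19

df = 92
80% CI: t* = 1.291, (98.89, 102.71), width = 2 · t* · s/√n = 3.83
98% CI: t* = 2.368, (97.29, 104.31), width = 2 · t* · s/√n = 7.02

The 98% CI is wider by 7.02 - 3.83 = 3.19.
Higher confidence requires a wider interval.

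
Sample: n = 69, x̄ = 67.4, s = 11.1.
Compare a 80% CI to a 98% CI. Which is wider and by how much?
98% CI is wider by 2.91

df = 68
80% CI: t* = 1.294, (65.67, 69.13), width = 2 · t* · s/√n = 3.46
98% CI: t* = 2.382, (64.22, 70.58), width = 2 · t* · s/√n = 6.37

The 98% CI is wider by 6.37 - 3.46 = 2.91.
Higher confidence requires a wider interval.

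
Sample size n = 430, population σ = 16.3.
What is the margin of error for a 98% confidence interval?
Margin of error = 1.83

Margin of error = z* · σ/√n
= 2.326 · 16.3/√430
= 2.326 · 16.3/20.7364
= 1.83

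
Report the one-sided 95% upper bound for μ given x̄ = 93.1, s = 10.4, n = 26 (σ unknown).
μ ≤ 96.58

Upper bound (one-sided):
t* = 1.708 (one-sided for 95%)
Upper bound = x̄ + t* · s/√n = 93.1 + 1.708 · 10.4/√26 = 96.58

We are 95% confident that μ ≤ 96.58.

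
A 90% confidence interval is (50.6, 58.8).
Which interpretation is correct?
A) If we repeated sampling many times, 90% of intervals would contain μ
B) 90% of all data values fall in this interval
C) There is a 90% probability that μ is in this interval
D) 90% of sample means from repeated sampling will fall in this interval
A

A) Correct — this is the frequentist long-run coverage interpretation.
B) Wrong — a CI is about the parameter μ, not individual data values.
C) Wrong — μ is fixed; the randomness lives in the interval, not in μ.
D) Wrong — coverage applies to intervals containing μ, not to future x̄ values.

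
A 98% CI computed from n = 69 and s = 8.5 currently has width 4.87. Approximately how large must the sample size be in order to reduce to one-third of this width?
n ≈ 621

CI width ∝ 1/√n
To reduce width by factor 3, need √n to grow by 3 → need 3² = 9 times as many samples.

Current: n = 69, width = 4.87
New: n = 621, width ≈ 1.59

Width reduced by factor of 4.87/1.59 = 3.06.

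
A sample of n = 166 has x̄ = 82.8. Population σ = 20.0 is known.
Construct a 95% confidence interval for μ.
(79.76, 85.84)

z-interval (σ known):
z* = 1.960 for 95% confidence

Margin of error = z* · σ/√n = 1.960 · 20.0/√166 = 3.04

CI: (82.8 - 3.04, 82.8 + 3.04) = (79.76, 85.84)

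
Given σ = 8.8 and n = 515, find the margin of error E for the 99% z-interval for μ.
Margin of error = 1.00

Margin of error = z* · σ/√n
= 2.576 · 8.8/√515
= 2.576 · 8.8/22.6936
= 1.00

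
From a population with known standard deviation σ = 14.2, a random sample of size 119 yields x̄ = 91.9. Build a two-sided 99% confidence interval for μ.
(88.55, 95.25)

z-interval (σ known):
z* = 2.576 for 99% confidence

Margin of error = z* · σ/√n = 2.576 · 14.2/√119 = 3.35

CI: (91.9 - 3.35, 91.9 + 3.35) = (88.55, 95.25)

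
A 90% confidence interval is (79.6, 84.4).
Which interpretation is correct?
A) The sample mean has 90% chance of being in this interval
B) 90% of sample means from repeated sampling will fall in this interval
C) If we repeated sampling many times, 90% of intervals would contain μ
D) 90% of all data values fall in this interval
C

A) Wrong — x̄ is observed and sits in the interval by construction.
B) Wrong — coverage applies to intervals containing μ, not to future x̄ values.
C) Correct — this is the frequentist long-run coverage interpretation.
D) Wrong — a CI is about the parameter μ, not individual data values.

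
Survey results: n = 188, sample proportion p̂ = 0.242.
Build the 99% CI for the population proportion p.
(0.162, 0.322)

Proportion CI:
SE = √(p̂(1-p̂)/n) = √(0.242 · 0.758 / 188) = 0.03124

z* = 2.576
Margin = z* · SE = 2.576 · 0.03124 = 0.0805

CI: 0.242 ± 0.0805 = (0.162, 0.322)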